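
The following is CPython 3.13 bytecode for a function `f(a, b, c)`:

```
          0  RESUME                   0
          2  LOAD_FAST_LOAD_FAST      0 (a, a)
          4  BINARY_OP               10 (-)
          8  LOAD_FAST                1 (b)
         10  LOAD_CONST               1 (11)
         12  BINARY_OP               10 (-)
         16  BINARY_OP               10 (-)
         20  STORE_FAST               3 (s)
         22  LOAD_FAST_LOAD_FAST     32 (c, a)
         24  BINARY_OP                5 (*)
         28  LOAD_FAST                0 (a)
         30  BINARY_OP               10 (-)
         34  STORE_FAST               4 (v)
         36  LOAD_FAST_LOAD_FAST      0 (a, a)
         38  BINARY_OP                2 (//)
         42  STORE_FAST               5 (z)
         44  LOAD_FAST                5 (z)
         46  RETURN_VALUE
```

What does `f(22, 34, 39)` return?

1

LOAD_FAST_LOAD_FAST a,a → push 22,22. Stack: [22, 22]
BINARY_OP - → 22 - 22 = 0. Stack: [0]
LOAD_FAST b → push 34. Stack: [0, 34]
LOAD_CONST → push 11. Stack: [0, 34, 11]
BINARY_OP - → 34 - 11 = 23. Stack: [0, 23]
BINARY_OP - → 0 - 23 = -23. Stack: [-23]
STORE_FAST s → s=-23. Stack: []
LOAD_FAST_LOAD_FAST c,a → push 39,22. Stack: [39, 22]
BINARY_OP * → 39 * 22 = 858. Stack: [858]
LOAD_FAST a → push 22. Stack: [858, 22]
BINARY_OP - → 858 - 22 = 836. Stack: [836]
STORE_FAST v → v=836. Stack: []
LOAD_FAST_LOAD_FAST a,a → push 22,22. Stack: [22, 22]
BINARY_OP // → 22 // 22 = 1. Stack: [1]
STORE_FAST z → z=1. Stack: []
LOAD_FAST z → push 1. Stack: [1]
RETURN_VALUE → return 1.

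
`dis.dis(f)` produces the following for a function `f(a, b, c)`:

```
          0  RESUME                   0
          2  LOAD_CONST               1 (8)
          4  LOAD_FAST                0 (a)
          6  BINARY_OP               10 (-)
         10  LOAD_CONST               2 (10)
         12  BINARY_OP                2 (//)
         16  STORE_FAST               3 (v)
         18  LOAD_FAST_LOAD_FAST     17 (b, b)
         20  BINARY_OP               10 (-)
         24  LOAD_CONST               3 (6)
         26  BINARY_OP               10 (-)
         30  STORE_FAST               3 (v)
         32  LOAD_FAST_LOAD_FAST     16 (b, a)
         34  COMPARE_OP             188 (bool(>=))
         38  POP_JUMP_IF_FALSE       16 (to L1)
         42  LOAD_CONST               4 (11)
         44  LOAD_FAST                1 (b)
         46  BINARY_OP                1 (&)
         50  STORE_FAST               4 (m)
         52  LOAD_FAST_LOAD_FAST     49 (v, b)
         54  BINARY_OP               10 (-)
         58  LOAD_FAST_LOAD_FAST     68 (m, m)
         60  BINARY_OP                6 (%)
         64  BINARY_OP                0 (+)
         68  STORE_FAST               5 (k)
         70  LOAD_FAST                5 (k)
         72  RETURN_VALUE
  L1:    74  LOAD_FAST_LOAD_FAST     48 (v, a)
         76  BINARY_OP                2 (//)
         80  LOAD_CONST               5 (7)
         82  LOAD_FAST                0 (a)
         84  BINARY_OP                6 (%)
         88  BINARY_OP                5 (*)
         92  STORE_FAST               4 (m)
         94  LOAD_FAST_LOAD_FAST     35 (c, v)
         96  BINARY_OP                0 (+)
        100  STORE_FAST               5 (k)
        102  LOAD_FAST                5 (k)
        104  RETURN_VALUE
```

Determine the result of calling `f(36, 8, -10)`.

LOAD_CONST → push 8. Stack: [8]
LOAD_FAST a → push 36. Stack: [8, 36]
BINARY_OP - → 8 - 36 = -28. Stack: [-28]
LOAD_CONST → push 10. Stack: [-28, 10]
BINARY_OP // → -28 // 10 = -3. Stack: [-3]
STORE_FAST v → v=-3. Stack: []
LOAD_FAST_LOAD_FAST b,b → push 8,8. Stack: [8, 8]
BINARY_OP - → 8 - 8 = 0. Stack: [0]
LOAD_CONST → push 6. Stack: [0, 6]
BINARY_OP - → 0 - 6 = -6. Stack: [-6]
STORE_FAST v → v=-6. Stack: []
LOAD_FAST_LOAD_FAST b,a → push 8,36. Stack: [8, 36]
COMPARE_OP bool(>=) → 8 vs 36 = False. Stack: [False]
POP_JUMP_IF_FALSE → pop False; jump. Stack: []
LOAD_FAST_LOAD_FAST v,a → push -6,36. Stack: [-6, 36]
BINARY_OP // → -6 // 36 = -1. Stack: [-1]
LOAD_CONST → push 7. Stack: [-1, 7]
LOAD_FAST a → push 36. Stack: [-1, 7, 36]
BINARY_OP % → 7 % 36 = 7. Stack: [-1, 7]
BINARY_OP * → -1 * 7 = -7. Stack: [-7]
STORE_FAST m → m=-7. Stack: []
LOAD_FAST_LOAD_FAST c,v → push -10,-6. Stack: [-10, -6]
BINARY_OP + → -10 + -6 = -16. Stack: [-16]
STORE_FAST k → k=-16. Stack: []
LOAD_FAST k → push -16. Stack: [-16]
RETURN_VALUE → return -16.

-16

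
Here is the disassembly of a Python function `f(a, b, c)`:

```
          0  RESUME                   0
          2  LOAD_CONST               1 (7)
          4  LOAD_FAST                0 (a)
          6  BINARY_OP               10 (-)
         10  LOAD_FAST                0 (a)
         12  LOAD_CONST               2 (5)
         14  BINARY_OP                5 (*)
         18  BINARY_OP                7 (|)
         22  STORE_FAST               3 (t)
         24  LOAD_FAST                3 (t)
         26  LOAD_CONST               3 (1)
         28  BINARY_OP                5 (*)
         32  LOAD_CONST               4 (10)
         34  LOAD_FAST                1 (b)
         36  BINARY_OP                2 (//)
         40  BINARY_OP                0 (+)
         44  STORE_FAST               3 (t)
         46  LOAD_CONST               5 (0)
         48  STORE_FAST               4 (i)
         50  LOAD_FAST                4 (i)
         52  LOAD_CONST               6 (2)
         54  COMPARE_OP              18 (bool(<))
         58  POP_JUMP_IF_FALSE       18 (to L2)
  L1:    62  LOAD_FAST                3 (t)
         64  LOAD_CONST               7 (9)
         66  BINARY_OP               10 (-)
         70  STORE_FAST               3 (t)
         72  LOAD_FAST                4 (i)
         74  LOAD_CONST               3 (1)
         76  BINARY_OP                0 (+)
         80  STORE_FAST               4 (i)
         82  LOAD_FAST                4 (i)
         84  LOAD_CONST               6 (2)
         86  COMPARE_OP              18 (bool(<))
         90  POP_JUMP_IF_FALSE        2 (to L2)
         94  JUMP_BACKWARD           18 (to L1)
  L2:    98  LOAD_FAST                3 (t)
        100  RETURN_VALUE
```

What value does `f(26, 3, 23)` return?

-32

LOAD_CONST → push 7. Stack: [7]
LOAD_FAST a → push 26. Stack: [7, 26]
BINARY_OP - → 7 - 26 = -19. Stack: [-19]
LOAD_FAST a → push 26. Stack: [-19, 26]
LOAD_CONST → push 5. Stack: [-19, 26, 5]
BINARY_OP * → 26 * 5 = 130. Stack: [-19, 130]
BINARY_OP | → -19 | 130 = -17. Stack: [-17]
STORE_FAST t → t=-17. Stack: []
LOAD_FAST t → push -17. Stack: [-17]
LOAD_CONST → push 1. Stack: [-17, 1]
BINARY_OP * → -17 * 1 = -17. Stack: [-17]
LOAD_CONST → push 10. Stack: [-17, 10]
LOAD_FAST b → push 3. Stack: [-17, 10, 3]
BINARY_OP // → 10 // 3 = 3. Stack: [-17, 3]
BINARY_OP + → -17 + 3 = -14. Stack: [-14]
STORE_FAST t → t=-14. Stack: []
LOAD_CONST → push 0. Stack: [0]
STORE_FAST i → i=0. Stack: []
LOAD_FAST i → push 0. Stack: [0]
LOAD_CONST → push 2. Stack: [0, 2]
COMPARE_OP bool(<) → 0 vs 2 = True. Stack: [True]
POP_JUMP_IF_FALSE → pop True; no jump. Stack: []
LOAD_FAST t → push -14. Stack: [-14]
LOAD_CONST → push 9. Stack: [-14, 9]
BINARY_OP - → -14 - 9 = -23. Stack: [-23]
STORE_FAST t → t=-23. Stack: []
LOAD_FAST i → push 0. Stack: [0]
LOAD_CONST → push 1. Stack: [0, 1]
BINARY_OP + → 0 + 1 = 1. Stack: [1]
STORE_FAST i → i=1. Stack: []
LOAD_FAST i → push 1. Stack: [1]
LOAD_CONST → push 2. Stack: [1, 2]
COMPARE_OP bool(<) → 1 vs 2 = True. Stack: [True]
POP_JUMP_IF_FALSE → pop True; no jump. Stack: []
LOAD_FAST t → push -23. Stack: [-23]
LOAD_CONST → push 9. Stack: [-23, 9]
BINARY_OP - → -23 - 9 = -32. Stack: [-32]
STORE_FAST t → t=-32. Stack: []
LOAD_FAST i → push 1. Stack: [1]
LOAD_CONST → push 1. Stack: [1, 1]
BINARY_OP + → 1 + 1 = 2. Stack: [2]
STORE_FAST i → i=2. Stack: []
LOAD_FAST i → push 2. Stack: [2]
LOAD_CONST → push 2. Stack: [2, 2]
COMPARE_OP bool(<) → 2 vs 2 = False. Stack: [False]
POP_JUMP_IF_FALSE → pop False; jump. Stack: []
LOAD_FAST t → push -32. Stack: [-32]
RETURN_VALUE → return -32.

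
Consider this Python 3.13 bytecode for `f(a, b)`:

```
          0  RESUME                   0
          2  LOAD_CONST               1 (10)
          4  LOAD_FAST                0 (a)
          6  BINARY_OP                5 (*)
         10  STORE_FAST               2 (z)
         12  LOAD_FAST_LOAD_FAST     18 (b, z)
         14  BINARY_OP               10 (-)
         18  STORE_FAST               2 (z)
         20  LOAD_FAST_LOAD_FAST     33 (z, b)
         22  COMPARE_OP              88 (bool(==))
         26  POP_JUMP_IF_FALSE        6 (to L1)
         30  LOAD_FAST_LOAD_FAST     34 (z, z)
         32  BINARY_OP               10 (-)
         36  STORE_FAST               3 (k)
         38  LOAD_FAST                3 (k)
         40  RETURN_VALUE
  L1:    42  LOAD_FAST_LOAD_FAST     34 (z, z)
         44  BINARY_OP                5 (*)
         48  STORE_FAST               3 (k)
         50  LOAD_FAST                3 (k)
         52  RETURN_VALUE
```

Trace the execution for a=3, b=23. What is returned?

LOAD_CONST → push 10. Stack: [10]
LOAD_FAST a → push 3. Stack: [10, 3]
BINARY_OP * → 10 * 3 = 30. Stack: [30]
STORE_FAST z → z=30. Stack: []
LOAD_FAST_LOAD_FAST b,z → push 23,30. Stack: [23, 30]
BINARY_OP - → 23 - 30 = -7. Stack: [-7]
STORE_FAST z → z=-7. Stack: []
LOAD_FAST_LOAD_FAST z,b → push -7,23. Stack: [-7, 23]
COMPARE_OP bool(==) → -7 vs 23 = False. Stack: [False]
POP_JUMP_IF_FALSE → pop False; jump. Stack: []
LOAD_FAST_LOAD_FAST z,z → push -7,-7. Stack: [-7, -7]
BINARY_OP * → -7 * -7 = 49. Stack: [49]
STORE_FAST k → k=49. Stack: []
LOAD_FAST k → push 49. Stack: [49]
RETURN_VALUE → return 49.

49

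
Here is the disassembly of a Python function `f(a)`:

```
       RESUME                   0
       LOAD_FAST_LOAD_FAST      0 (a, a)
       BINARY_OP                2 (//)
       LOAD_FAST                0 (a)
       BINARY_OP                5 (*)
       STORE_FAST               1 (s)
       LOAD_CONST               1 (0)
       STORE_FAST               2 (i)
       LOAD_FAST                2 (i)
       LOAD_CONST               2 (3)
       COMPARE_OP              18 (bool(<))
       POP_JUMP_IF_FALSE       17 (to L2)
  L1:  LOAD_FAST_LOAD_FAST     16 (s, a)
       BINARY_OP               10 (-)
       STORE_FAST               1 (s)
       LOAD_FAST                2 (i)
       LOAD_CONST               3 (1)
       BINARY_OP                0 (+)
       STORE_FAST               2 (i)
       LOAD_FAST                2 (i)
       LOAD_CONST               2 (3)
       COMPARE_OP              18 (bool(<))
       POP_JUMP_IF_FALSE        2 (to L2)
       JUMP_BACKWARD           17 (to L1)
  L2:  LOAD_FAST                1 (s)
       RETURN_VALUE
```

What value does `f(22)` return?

LOAD_FAST_LOAD_FAST a,a → push 22,22. Stack: [22, 22]
BINARY_OP // → 22 // 22 = 1. Stack: [1]
LOAD_FAST a → push 22. Stack: [1, 22]
BINARY_OP * → 1 * 22 = 22. Stack: [22]
STORE_FAST s → s=22. Stack: []
LOAD_CONST → push 0. Stack: [0]
STORE_FAST i → i=0. Stack: []
LOAD_FAST i → push 0. Stack: [0]
LOAD_CONST → push 3. Stack: [0, 3]
COMPARE_OP bool(<) → 0 vs 3 = True. Stack: [True]
POP_JUMP_IF_FALSE → pop True; no jump. Stack: []
LOAD_FAST_LOAD_FAST s,a → push 22,22. Stack: [22, 22]
BINARY_OP - → 22 - 22 = 0. Stack: [0]
STORE_FAST s → s=0. Stack: []
LOAD_FAST i → push 0. Stack: [0]
LOAD_CONST → push 1. Stack: [0, 1]
BINARY_OP + → 0 + 1 = 1. Stack: [1]
STORE_FAST i → i=1. Stack: []
LOAD_FAST i → push 1. Stack: [1]
LOAD_CONST → push 3. Stack: [1, 3]
COMPARE_OP bool(<) → 1 vs 3 = True. Stack: [True]
POP_JUMP_IF_FALSE → pop True; no jump. Stack: []
LOAD_FAST_LOAD_FAST s,a → push 0,22. Stack: [0, 22]
BINARY_OP - → 0 - 22 = -22. Stack: [-22]
STORE_FAST s → s=-22. Stack: []
LOAD_FAST i → push 1. Stack: [1]
LOAD_CONST → push 1. Stack: [1, 1]
BINARY_OP + → 1 + 1 = 2. Stack: [2]
STORE_FAST i → i=2. Stack: []
LOAD_FAST i → push 2. Stack: [2]
LOAD_CONST → push 3. Stack: [2, 3]
COMPARE_OP bool(<) → 2 vs 3 = True. Stack: [True]
POP_JUMP_IF_FALSE → pop True; no jump. Stack: []
LOAD_FAST_LOAD_FAST s,a → push -22,22. Stack: [-22, 22]
BINARY_OP - → -22 - 22 = -44. Stack: [-44]
STORE_FAST s → s=-44. Stack: []
LOAD_FAST i → push 2. Stack: [2]
LOAD_CONST → push 1. Stack: [2, 1]
BINARY_OP + → 2 + 1 = 3. Stack: [3]
STORE_FAST i → i=3. Stack: []
LOAD_FAST i → push 3. Stack: [3]
LOAD_CONST → push 3. Stack: [3, 3]
COMPARE_OP bool(<) → 3 vs 3 = False. Stack: [False]
POP_JUMP_IF_FALSE → pop False; jump. Stack: []
LOAD_FAST s → push -44. Stack: [-44]
RETURN_VALUE → return -44.

-44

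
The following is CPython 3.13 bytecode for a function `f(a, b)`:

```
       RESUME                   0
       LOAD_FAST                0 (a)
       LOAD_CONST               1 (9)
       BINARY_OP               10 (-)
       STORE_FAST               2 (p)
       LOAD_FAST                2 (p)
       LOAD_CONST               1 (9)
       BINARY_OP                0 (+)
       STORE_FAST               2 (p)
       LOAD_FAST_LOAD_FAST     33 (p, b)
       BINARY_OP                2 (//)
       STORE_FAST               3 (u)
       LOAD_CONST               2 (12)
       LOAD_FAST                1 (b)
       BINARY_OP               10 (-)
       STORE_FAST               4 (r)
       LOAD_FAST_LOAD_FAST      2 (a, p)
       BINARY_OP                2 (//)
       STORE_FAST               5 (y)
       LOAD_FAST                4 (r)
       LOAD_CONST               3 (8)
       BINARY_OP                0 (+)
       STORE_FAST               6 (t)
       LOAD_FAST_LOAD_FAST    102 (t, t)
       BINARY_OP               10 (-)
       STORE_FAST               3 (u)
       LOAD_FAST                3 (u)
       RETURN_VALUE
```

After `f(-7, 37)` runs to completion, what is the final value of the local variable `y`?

LOAD_FAST a → push -7. Stack: [-7]
LOAD_CONST → push 9. Stack: [-7, 9]
BINARY_OP - → -7 - 9 = -16. Stack: [-16]
STORE_FAST p → p=-16. Stack: []
LOAD_FAST p → push -16. Stack: [-16]
LOAD_CONST → push 9. Stack: [-16, 9]
BINARY_OP + → -16 + 9 = -7. Stack: [-7]
STORE_FAST p → p=-7. Stack: []
LOAD_FAST_LOAD_FAST p,b → push -7,37. Stack: [-7, 37]
BINARY_OP // → -7 // 37 = -1. Stack: [-1]
STORE_FAST u → u=-1. Stack: []
LOAD_CONST → push 12. Stack: [12]
LOAD_FAST b → push 37. Stack: [12, 37]
BINARY_OP - → 12 - 37 = -25. Stack: [-25]
STORE_FAST r → r=-25. Stack: []
LOAD_FAST_LOAD_FAST a,p → push -7,-7. Stack: [-7, -7]
BINARY_OP // → -7 // -7 = 1. Stack: [1]
STORE_FAST y → y=1. Stack: []
LOAD_FAST r → push -25. Stack: [-25]
LOAD_CONST → push 8. Stack: [-25, 8]
BINARY_OP + → -25 + 8 = -17. Stack: [-17]
STORE_FAST t → t=-17. Stack: []
LOAD_FAST_LOAD_FAST t,t → push -17,-17. Stack: [-17, -17]
BINARY_OP - → -17 - -17 = 0. Stack: [0]
STORE_FAST u → u=0. Stack: []
LOAD_FAST u → push 0. Stack: [0]
RETURN_VALUE → return 0.

1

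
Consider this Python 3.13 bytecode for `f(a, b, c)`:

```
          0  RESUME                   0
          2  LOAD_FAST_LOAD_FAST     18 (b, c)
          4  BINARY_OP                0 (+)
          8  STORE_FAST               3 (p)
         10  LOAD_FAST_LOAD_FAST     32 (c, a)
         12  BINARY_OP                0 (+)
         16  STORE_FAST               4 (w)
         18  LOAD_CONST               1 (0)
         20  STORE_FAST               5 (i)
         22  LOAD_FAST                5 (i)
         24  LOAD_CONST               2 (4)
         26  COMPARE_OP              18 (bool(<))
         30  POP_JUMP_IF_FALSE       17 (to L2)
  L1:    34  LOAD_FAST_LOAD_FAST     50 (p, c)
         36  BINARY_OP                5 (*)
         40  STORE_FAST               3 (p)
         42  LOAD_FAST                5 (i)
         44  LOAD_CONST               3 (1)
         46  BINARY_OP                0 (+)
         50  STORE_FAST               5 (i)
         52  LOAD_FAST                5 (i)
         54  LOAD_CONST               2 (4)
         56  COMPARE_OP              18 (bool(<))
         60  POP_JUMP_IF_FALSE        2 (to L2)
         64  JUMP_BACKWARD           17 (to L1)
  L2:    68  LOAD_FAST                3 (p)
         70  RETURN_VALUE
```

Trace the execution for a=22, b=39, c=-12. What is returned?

LOAD_FAST_LOAD_FAST b,c → push 39,-12. Stack: [39, -12]
BINARY_OP + → 39 + -12 = 27. Stack: [27]
STORE_FAST p → p=27. Stack: []
LOAD_FAST_LOAD_FAST c,a → push -12,22. Stack: [-12, 22]
BINARY_OP + → -12 + 22 = 10. Stack: [10]
STORE_FAST w → w=10. Stack: []
LOAD_CONST → push 0. Stack: [0]
STORE_FAST i → i=0. Stack: []
LOAD_FAST i → push 0. Stack: [0]
LOAD_CONST → push 4. Stack: [0, 4]
COMPARE_OP bool(<) → 0 vs 4 = True. Stack: [True]
POP_JUMP_IF_FALSE → pop True; no jump. Stack: []
LOAD_FAST_LOAD_FAST p,c → push 27,-12. Stack: [27, -12]
BINARY_OP * → 27 * -12 = -324. Stack: [-324]
STORE_FAST p → p=-324. Stack: []
LOAD_FAST i → push 0. Stack: [0]
LOAD_CONST → push 1. Stack: [0, 1]
BINARY_OP + → 0 + 1 = 1. Stack: [1]
STORE_FAST i → i=1. Stack: []
LOAD_FAST i → push 1. Stack: [1]
LOAD_CONST → push 4. Stack: [1, 4]
COMPARE_OP bool(<) → 1 vs 4 = True. Stack: [True]
POP_JUMP_IF_FALSE → pop True; no jump. Stack: []
LOAD_FAST_LOAD_FAST p,c → push -324,-12. Stack: [-324, -12]
BINARY_OP * → -324 * -12 = 3888. Stack: [3888]
STORE_FAST p → p=3888. Stack: []
LOAD_FAST i → push 1. Stack: [1]
LOAD_CONST → push 1. Stack: [1, 1]
BINARY_OP + → 1 + 1 = 2. Stack: [2]
STORE_FAST i → i=2. Stack: []
LOAD_FAST i → push 2. Stack: [2]
LOAD_CONST → push 4. Stack: [2, 4]
COMPARE_OP bool(<) → 2 vs 4 = True. Stack: [True]
POP_JUMP_IF_FALSE → pop True; no jump. Stack: []
LOAD_FAST_LOAD_FAST p,c → push 3888,-12. Stack: [3888, -12]
BINARY_OP * → 3888 * -12 = -46656. Stack: [-46656]
STORE_FAST p → p=-46656. Stack: []
LOAD_FAST i → push 2. Stack: [2]
LOAD_CONST → push 1. Stack: [2, 1]
BINARY_OP + → 2 + 1 = 3. Stack: [3]
STORE_FAST i → i=3. Stack: []
LOAD_FAST i → push 3. Stack: [3]
LOAD_CONST → push 4. Stack: [3, 4]
COMPARE_OP bool(<) → 3 vs 4 = True. Stack: [True]
POP_JUMP_IF_FALSE → pop True; no jump. Stack: []
LOAD_FAST_LOAD_FAST p,c → push -46656,-12. Stack: [-46656, -12]
BINARY_OP * → -46656 * -12 = 559872. Stack: [559872]
STORE_FAST p → p=559872. Stack: []
LOAD_FAST i → push 3. Stack: [3]
LOAD_CONST → push 1. Stack: [3, 1]
BINARY_OP + → 3 + 1 = 4. Stack: [4]
STORE_FAST i → i=4. Stack: []
LOAD_FAST i → push 4. Stack: [4]
LOAD_CONST → push 4. Stack: [4, 4]
COMPARE_OP bool(<) → 4 vs 4 = False. Stack: [False]
POP_JUMP_IF_FALSE → pop False; jump. Stack: []
LOAD_FAST p → push 559872. Stack: [559872]
RETURN_VALUE → return 559872.

559872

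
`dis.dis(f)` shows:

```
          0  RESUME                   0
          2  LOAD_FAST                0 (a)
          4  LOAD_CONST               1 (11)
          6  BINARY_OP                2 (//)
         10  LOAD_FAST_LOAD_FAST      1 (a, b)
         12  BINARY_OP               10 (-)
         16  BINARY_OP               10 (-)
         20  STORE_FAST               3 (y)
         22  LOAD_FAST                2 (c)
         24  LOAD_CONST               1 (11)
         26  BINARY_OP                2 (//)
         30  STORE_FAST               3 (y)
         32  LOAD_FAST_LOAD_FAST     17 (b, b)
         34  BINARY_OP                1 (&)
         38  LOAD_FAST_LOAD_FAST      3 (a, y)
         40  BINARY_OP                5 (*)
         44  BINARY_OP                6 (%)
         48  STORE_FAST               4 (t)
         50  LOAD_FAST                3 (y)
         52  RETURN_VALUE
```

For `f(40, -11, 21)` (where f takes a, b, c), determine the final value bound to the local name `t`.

29

LOAD_FAST a → push 40. Stack: [40]
LOAD_CONST → push 11. Stack: [40, 11]
BINARY_OP // → 40 // 11 = 3. Stack: [3]
LOAD_FAST_LOAD_FAST a,b → push 40,-11. Stack: [3, 40, -11]
BINARY_OP - → 40 - -11 = 51. Stack: [3, 51]
BINARY_OP - → 3 - 51 = -48. Stack: [-48]
STORE_FAST y → y=-48. Stack: []
LOAD_FAST c → push 21. Stack: [21]
LOAD_CONST → push 11. Stack: [21, 11]
BINARY_OP // → 21 // 11 = 1. Stack: [1]
STORE_FAST y → y=1. Stack: []
LOAD_FAST_LOAD_FAST b,b → push -11,-11. Stack: [-11, -11]
BINARY_OP & → -11 & -11 = -11. Stack: [-11]
LOAD_FAST_LOAD_FAST a,y → push 40,1. Stack: [-11, 40, 1]
BINARY_OP * → 40 * 1 = 40. Stack: [-11, 40]
BINARY_OP % → -11 % 40 = 29. Stack: [29]
STORE_FAST t → t=29. Stack: []
LOAD_FAST y → push 1. Stack: [1]
RETURN_VALUE → return 1.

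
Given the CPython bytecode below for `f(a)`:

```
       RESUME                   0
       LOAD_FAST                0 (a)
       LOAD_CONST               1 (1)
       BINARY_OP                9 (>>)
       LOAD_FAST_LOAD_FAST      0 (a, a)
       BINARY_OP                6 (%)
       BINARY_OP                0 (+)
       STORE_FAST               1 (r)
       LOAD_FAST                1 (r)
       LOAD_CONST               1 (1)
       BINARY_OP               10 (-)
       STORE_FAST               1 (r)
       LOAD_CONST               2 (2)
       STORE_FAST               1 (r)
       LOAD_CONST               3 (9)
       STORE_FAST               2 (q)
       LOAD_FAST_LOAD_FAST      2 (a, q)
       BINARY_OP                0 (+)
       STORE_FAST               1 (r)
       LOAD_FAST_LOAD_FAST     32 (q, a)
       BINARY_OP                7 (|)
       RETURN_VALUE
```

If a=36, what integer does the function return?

LOAD_FAST a → push 36. Stack: [36]
LOAD_CONST → push 1. Stack: [36, 1]
BINARY_OP >> → 36 >> 1 = 18. Stack: [18]
LOAD_FAST_LOAD_FAST a,a → push 36,36. Stack: [18, 36, 36]
BINARY_OP % → 36 % 36 = 0. Stack: [18, 0]
BINARY_OP + → 18 + 0 = 18. Stack: [18]
STORE_FAST r → r=18. Stack: []
LOAD_FAST r → push 18. Stack: [18]
LOAD_CONST → push 1. Stack: [18, 1]
BINARY_OP - → 18 - 1 = 17. Stack: [17]
STORE_FAST r → r=17. Stack: []
LOAD_CONST → push 2. Stack: [2]
STORE_FAST r → r=2. Stack: []
LOAD_CONST → push 9. Stack: [9]
STORE_FAST q → q=9. Stack: []
LOAD_FAST_LOAD_FAST a,q → push 36,9. Stack: [36, 9]
BINARY_OP + → 36 + 9 = 45. Stack: [45]
STORE_FAST r → r=45. Stack: []
LOAD_FAST_LOAD_FAST q,a → push 9,36. Stack: [9, 36]
BINARY_OP | → 9 | 36 = 45. Stack: [45]
RETURN_VALUE → return 45.

45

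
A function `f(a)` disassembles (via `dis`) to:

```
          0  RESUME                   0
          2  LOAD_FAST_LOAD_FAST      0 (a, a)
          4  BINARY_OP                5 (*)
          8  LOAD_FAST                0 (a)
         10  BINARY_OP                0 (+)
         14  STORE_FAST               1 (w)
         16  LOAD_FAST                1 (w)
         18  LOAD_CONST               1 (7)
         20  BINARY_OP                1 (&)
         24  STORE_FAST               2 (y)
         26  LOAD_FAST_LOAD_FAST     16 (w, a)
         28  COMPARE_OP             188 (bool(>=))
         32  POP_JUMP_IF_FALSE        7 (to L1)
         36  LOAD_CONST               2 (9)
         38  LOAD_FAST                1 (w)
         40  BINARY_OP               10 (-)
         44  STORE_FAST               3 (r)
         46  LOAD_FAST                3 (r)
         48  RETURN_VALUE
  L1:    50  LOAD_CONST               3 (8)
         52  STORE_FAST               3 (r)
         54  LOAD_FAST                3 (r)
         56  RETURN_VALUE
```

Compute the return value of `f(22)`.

LOAD_FAST_LOAD_FAST a,a → push 22,22. Stack: [22, 22]
BINARY_OP * → 22 * 22 = 484. Stack: [484]
LOAD_FAST a → push 22. Stack: [484, 22]
BINARY_OP + → 484 + 22 = 506. Stack: [506]
STORE_FAST w → w=506. Stack: []
LOAD_FAST w → push 506. Stack: [506]
LOAD_CONST → push 7. Stack: [506, 7]
BINARY_OP & → 506 & 7 = 2. Stack: [2]
STORE_FAST y → y=2. Stack: []
LOAD_FAST_LOAD_FAST w,a → push 506,22. Stack: [506, 22]
COMPARE_OP bool(>=) → 506 vs 22 = True. Stack: [True]
POP_JUMP_IF_FALSE → pop True; no jump. Stack: []
LOAD_CONST → push 9. Stack: [9]
LOAD_FAST w → push 506. Stack: [9, 506]
BINARY_OP - → 9 - 506 = -497. Stack: [-497]
STORE_FAST r → r=-497. Stack: []
LOAD_FAST r → push -497. Stack: [-497]
RETURN_VALUE → return -497.

-497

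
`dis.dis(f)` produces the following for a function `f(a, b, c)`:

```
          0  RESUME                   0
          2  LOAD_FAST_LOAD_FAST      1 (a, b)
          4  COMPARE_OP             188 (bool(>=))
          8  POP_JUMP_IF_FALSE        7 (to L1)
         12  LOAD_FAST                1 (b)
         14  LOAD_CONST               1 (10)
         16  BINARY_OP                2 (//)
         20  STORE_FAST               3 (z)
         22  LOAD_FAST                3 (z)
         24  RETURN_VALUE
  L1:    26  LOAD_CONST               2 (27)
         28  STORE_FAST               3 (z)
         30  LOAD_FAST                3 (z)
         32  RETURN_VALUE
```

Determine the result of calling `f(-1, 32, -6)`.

27

LOAD_FAST_LOAD_FAST a,b → push -1,32. Stack: [-1, 32]
COMPARE_OP bool(>=) → -1 vs 32 = False. Stack: [False]
POP_JUMP_IF_FALSE → pop False; jump. Stack: []
LOAD_CONST → push 27. Stack: [27]
STORE_FAST z → z=27. Stack: []
LOAD_FAST z → push 27. Stack: [27]
RETURN_VALUE → return 27.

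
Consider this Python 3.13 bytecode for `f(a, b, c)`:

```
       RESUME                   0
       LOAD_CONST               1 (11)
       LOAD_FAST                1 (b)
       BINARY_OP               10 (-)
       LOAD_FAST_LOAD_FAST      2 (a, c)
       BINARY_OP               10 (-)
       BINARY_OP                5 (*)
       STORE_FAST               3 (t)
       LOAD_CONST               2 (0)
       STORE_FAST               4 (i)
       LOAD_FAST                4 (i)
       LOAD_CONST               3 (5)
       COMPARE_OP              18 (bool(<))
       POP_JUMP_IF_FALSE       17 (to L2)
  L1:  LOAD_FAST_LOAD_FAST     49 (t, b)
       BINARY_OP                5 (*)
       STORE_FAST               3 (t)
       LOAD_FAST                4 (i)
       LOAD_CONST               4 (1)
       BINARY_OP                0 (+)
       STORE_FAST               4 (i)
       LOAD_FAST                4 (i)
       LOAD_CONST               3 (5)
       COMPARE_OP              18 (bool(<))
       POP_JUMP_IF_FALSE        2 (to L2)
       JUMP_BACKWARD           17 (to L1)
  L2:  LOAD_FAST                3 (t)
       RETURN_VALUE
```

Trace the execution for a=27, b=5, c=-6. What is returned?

LOAD_CONST → push 11
LOAD_FAST b → push 5
BINARY_OP - → 11 - 5 = 6
LOAD_FAST_LOAD_FAST a,c → push 27,-6
BINARY_OP - → 27 - -6 = 33
BINARY_OP * → 6 * 33 = 198
STORE_FAST t → t=198
LOAD_CONST → push 0
STORE_FAST i → i=0
LOAD_FAST i → push 0
LOAD_CONST → push 5
COMPARE_OP bool(<) → 0 vs 5 = True
POP_JUMP_IF_FALSE → pop True; no jump
LOAD_FAST_LOAD_FAST t,b → push 198,5
BINARY_OP * → 198 * 5 = 990
STORE_FAST t → t=990
LOAD_FAST i → push 0
LOAD_CONST → push 1
BINARY_OP + → 0 + 1 = 1
STORE_FAST i → i=1
LOAD_FAST i → push 1
LOAD_CONST → push 5
COMPARE_OP bool(<) → 1 vs 5 = True
POP_JUMP_IF_FALSE → pop True; no jump
LOAD_FAST_LOAD_FAST t,b → push 990,5
BINARY_OP * → 990 * 5 = 4950
STORE_FAST t → t=4950
LOAD_FAST i → push 1
LOAD_CONST → push 1
BINARY_OP + → 1 + 1 = 2
STORE_FAST i → i=2
LOAD_FAST i → push 2
LOAD_CONST → push 5
COMPARE_OP bool(<) → 2 vs 5 = True
POP_JUMP_IF_FALSE → pop True; no jump
LOAD_FAST_LOAD_FAST t,b → push 4950,5
BINARY_OP * → 4950 * 5 = 24750
STORE_FAST t → t=24750
LOAD_FAST i → push 2
LOAD_CONST → push 1
BINARY_OP + → 2 + 1 = 3
STORE_FAST i → i=3
LOAD_FAST i → push 3
LOAD_CONST → push 5
COMPARE_OP bool(<) → 3 vs 5 = True
POP_JUMP_IF_FALSE → pop True; no jump
LOAD_FAST_LOAD_FAST t,b → push 24750,5
BINARY_OP * → 24750 * 5 = 123750
STORE_FAST t → t=123750
LOAD_FAST i → push 3
LOAD_CONST → push 1
BINARY_OP + → 3 + 1 = 4
STORE_FAST i → i=4
LOAD_FAST i → push 4
LOAD_CONST → push 5
COMPARE_OP bool(<) → 4 vs 5 = True
POP_JUMP_IF_FALSE → pop True; no jump
LOAD_FAST_LOAD_FAST t,b → push 123750,5
BINARY_OP * → 123750 * 5 = 618750
STORE_FAST t → t=618750
LOAD_FAST i → push 4
LOAD_CONST → push 1
BINARY_OP + → 4 + 1 = 5
STORE_FAST i → i=5
LOAD_FAST i → push 5
LOAD_CONST → push 5
COMPARE_OP bool(<) → 5 vs 5 = False
POP_JUMP_IF_FALSE → pop False; jump
LOAD_FAST t → push 618750
RETURN_VALUE → return 618750.

618750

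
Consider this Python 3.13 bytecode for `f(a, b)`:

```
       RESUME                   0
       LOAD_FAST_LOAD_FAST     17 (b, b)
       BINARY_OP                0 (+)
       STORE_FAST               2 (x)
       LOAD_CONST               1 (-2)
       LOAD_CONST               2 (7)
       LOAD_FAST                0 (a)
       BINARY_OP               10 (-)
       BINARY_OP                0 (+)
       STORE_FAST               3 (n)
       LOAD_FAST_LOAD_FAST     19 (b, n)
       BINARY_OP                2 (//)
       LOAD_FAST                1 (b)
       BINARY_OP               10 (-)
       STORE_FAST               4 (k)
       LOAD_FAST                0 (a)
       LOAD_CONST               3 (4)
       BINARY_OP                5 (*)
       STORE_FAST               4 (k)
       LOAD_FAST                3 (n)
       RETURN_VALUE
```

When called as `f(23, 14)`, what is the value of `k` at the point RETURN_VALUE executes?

LOAD_FAST_LOAD_FAST b,b → push 14,14. Stack: [14, 14]
BINARY_OP + → 14 + 14 = 28. Stack: [28]
STORE_FAST x → x=28. Stack: []
LOAD_CONST → push -2. Stack: [-2]
LOAD_CONST → push 7. Stack: [-2, 7]
LOAD_FAST a → push 23. Stack: [-2, 7, 23]
BINARY_OP - → 7 - 23 = -16. Stack: [-2, -16]
BINARY_OP + → -2 + -16 = -18. Stack: [-18]
STORE_FAST n → n=-18. Stack: []
LOAD_FAST_LOAD_FAST b,n → push 14,-18. Stack: [14, -18]
BINARY_OP // → 14 // -18 = -1. Stack: [-1]
LOAD_FAST b → push 14. Stack: [-1, 14]
BINARY_OP - → -1 - 14 = -15. Stack: [-15]
STORE_FAST k → k=-15. Stack: []
LOAD_FAST a → push 23. Stack: [23]
LOAD_CONST → push 4. Stack: [23, 4]
BINARY_OP * → 23 * 4 = 92. Stack: [92]
STORE_FAST k → k=92. Stack: []
LOAD_FAST n → push -18. Stack: [-18]
RETURN_VALUE → return -18.

92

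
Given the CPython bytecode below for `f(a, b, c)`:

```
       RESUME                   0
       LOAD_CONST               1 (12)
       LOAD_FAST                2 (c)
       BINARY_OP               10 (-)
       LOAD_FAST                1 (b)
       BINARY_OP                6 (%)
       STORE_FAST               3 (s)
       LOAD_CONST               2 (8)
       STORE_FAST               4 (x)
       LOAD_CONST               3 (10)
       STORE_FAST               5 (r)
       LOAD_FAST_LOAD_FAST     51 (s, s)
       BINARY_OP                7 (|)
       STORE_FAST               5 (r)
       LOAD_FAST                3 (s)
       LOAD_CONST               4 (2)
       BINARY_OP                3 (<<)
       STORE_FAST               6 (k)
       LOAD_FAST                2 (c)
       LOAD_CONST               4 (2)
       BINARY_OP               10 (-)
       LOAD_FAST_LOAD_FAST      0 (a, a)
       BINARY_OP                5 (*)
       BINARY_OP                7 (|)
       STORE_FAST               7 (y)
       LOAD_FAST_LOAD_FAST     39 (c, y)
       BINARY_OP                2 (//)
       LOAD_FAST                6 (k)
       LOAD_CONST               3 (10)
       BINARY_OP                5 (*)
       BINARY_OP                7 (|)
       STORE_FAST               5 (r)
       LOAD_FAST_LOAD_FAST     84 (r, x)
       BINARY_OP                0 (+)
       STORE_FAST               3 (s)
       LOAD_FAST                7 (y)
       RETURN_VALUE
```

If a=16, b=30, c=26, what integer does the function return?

280

LOAD_CONST → push 12. Stack: [12]
LOAD_FAST c → push 26. Stack: [12, 26]
BINARY_OP - → 12 - 26 = -14. Stack: [-14]
LOAD_FAST b → push 30. Stack: [-14, 30]
BINARY_OP % → -14 % 30 = 16. Stack: [16]
STORE_FAST s → s=16. Stack: []
LOAD_CONST → push 8. Stack: [8]
STORE_FAST x → x=8. Stack: []
LOAD_CONST → push 10. Stack: [10]
STORE_FAST r → r=10. Stack: []
LOAD_FAST_LOAD_FAST s,s → push 16,16. Stack: [16, 16]
BINARY_OP | → 16 | 16 = 16. Stack: [16]
STORE_FAST r → r=16. Stack: []
LOAD_FAST s → push 16. Stack: [16]
LOAD_CONST → push 2. Stack: [16, 2]
BINARY_OP << → 16 << 2 = 64. Stack: [64]
STORE_FAST k → k=64. Stack: []
LOAD_FAST c → push 26. Stack: [26]
LOAD_CONST → push 2. Stack: [26, 2]
BINARY_OP - → 26 - 2 = 24. Stack: [24]
LOAD_FAST_LOAD_FAST a,a → push 16,16. Stack: [24, 16, 16]
BINARY_OP * → 16 * 16 = 256. Stack: [24, 256]
BINARY_OP | → 24 | 256 = 280. Stack: [280]
STORE_FAST y → y=280. Stack: []
LOAD_FAST_LOAD_FAST c,y → push 26,280. Stack: [26, 280]
BINARY_OP // → 26 // 280 = 0. Stack: [0]
LOAD_FAST k → push 64. Stack: [0, 64]
LOAD_CONST → push 10. Stack: [0, 64, 10]
BINARY_OP * → 64 * 10 = 640. Stack: [0, 640]
BINARY_OP | → 0 | 640 = 640. Stack: [640]
STORE_FAST r → r=640. Stack: []
LOAD_FAST_LOAD_FAST r,x → push 640,8. Stack: [640, 8]
BINARY_OP + → 640 + 8 = 648. Stack: [648]
STORE_FAST s → s=648. Stack: []
LOAD_FAST y → push 280. Stack: [280]
RETURN_VALUE → return 280.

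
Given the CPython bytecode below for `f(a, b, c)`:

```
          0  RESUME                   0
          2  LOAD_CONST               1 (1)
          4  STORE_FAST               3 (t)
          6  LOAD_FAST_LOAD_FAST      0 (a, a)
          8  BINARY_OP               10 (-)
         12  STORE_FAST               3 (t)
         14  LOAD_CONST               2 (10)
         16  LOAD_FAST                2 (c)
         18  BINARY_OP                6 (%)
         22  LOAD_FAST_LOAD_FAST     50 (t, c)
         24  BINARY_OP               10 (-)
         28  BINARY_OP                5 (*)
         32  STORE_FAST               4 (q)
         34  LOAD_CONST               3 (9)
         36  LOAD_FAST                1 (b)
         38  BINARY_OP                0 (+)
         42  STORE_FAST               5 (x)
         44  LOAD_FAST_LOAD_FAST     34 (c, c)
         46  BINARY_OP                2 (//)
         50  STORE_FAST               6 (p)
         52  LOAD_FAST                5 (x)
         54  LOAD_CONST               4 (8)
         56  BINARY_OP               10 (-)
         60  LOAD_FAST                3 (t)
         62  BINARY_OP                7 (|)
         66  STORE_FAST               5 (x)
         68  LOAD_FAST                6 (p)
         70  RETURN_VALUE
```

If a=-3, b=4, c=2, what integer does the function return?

LOAD_CONST → push 1. Stack: [1]
STORE_FAST t → t=1. Stack: []
LOAD_FAST_LOAD_FAST a,a → push -3,-3. Stack: [-3, -3]
BINARY_OP - → -3 - -3 = 0. Stack: [0]
STORE_FAST t → t=0. Stack: []
LOAD_CONST → push 10. Stack: [10]
LOAD_FAST c → push 2. Stack: [10, 2]
BINARY_OP % → 10 % 2 = 0. Stack: [0]
LOAD_FAST_LOAD_FAST t,c → push 0,2. Stack: [0, 0, 2]
BINARY_OP - → 0 - 2 = -2. Stack: [0, -2]
BINARY_OP * → 0 * -2 = 0. Stack: [0]
STORE_FAST q → q=0. Stack: []
LOAD_CONST → push 9. Stack: [9]
LOAD_FAST b → push 4. Stack: [9, 4]
BINARY_OP + → 9 + 4 = 13. Stack: [13]
STORE_FAST x → x=13. Stack: []
LOAD_FAST_LOAD_FAST c,c → push 2,2. Stack: [2, 2]
BINARY_OP // → 2 // 2 = 1. Stack: [1]
STORE_FAST p → p=1. Stack: []
LOAD_FAST x → push 13. Stack: [13]
LOAD_CONST → push 8. Stack: [13, 8]
BINARY_OP - → 13 - 8 = 5. Stack: [5]
LOAD_FAST t → push 0. Stack: [5, 0]
BINARY_OP | → 5 | 0 = 5. Stack: [5]
STORE_FAST x → x=5. Stack: []
LOAD_FAST p → push 1. Stack: [1]
RETURN_VALUE → return 1.

1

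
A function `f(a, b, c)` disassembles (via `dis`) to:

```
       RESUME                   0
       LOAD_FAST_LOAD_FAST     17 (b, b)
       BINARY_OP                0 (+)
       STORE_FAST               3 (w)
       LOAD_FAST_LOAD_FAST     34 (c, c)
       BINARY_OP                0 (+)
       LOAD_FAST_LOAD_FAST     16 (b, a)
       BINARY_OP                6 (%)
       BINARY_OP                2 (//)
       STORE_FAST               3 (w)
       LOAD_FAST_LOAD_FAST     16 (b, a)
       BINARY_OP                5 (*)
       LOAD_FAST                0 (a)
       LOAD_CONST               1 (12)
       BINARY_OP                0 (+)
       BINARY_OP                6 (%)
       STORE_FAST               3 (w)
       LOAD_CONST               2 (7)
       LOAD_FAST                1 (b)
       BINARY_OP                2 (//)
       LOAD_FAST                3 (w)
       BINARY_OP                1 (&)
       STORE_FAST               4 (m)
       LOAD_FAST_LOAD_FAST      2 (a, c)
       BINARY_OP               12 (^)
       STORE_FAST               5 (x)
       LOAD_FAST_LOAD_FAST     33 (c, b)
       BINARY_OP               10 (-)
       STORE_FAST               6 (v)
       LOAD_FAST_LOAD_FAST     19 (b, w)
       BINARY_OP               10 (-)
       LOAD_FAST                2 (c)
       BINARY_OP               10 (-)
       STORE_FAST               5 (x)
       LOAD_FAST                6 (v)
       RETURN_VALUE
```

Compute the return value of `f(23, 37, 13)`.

-24

LOAD_FAST_LOAD_FAST b,b → push 37,37. Stack: [37, 37]
BINARY_OP + → 37 + 37 = 74. Stack: [74]
STORE_FAST w → w=74. Stack: []
LOAD_FAST_LOAD_FAST c,c → push 13,13. Stack: [13, 13]
BINARY_OP + → 13 + 13 = 26. Stack: [26]
LOAD_FAST_LOAD_FAST b,a → push 37,23. Stack: [26, 37, 23]
BINARY_OP % → 37 % 23 = 14. Stack: [26, 14]
BINARY_OP // → 26 // 14 = 1. Stack: [1]
STORE_FAST w → w=1. Stack: []
LOAD_FAST_LOAD_FAST b,a → push 37,23. Stack: [37, 23]
BINARY_OP * → 37 * 23 = 851. Stack: [851]
LOAD_FAST a → push 23. Stack: [851, 23]
LOAD_CONST → push 12. Stack: [851, 23, 12]
BINARY_OP + → 23 + 12 = 35. Stack: [851, 35]
BINARY_OP % → 851 % 35 = 11. Stack: [11]
STORE_FAST w → w=11. Stack: []
LOAD_CONST → push 7. Stack: [7]
LOAD_FAST b → push 37. Stack: [7, 37]
BINARY_OP // → 7 // 37 = 0. Stack: [0]
LOAD_FAST w → push 11. Stack: [0, 11]
BINARY_OP & → 0 & 11 = 0. Stack: [0]
STORE_FAST m → m=0. Stack: []
LOAD_FAST_LOAD_FAST a,c → push 23,13. Stack: [23, 13]
BINARY_OP ^ → 23 ^ 13 = 26. Stack: [26]
STORE_FAST x → x=26. Stack: []
LOAD_FAST_LOAD_FAST c,b → push 13,37. Stack: [13, 37]
BINARY_OP - → 13 - 37 = -24. Stack: [-24]
STORE_FAST v → v=-24. Stack: []
LOAD_FAST_LOAD_FAST b,w → push 37,11. Stack: [37, 11]
BINARY_OP - → 37 - 11 = 26. Stack: [26]
LOAD_FAST c → push 13. Stack: [26, 13]
BINARY_OP - → 26 - 13 = 13. Stack: [13]
STORE_FAST x → x=13. Stack: []
LOAD_FAST v → push -24. Stack: [-24]
RETURN_VALUE → return -24.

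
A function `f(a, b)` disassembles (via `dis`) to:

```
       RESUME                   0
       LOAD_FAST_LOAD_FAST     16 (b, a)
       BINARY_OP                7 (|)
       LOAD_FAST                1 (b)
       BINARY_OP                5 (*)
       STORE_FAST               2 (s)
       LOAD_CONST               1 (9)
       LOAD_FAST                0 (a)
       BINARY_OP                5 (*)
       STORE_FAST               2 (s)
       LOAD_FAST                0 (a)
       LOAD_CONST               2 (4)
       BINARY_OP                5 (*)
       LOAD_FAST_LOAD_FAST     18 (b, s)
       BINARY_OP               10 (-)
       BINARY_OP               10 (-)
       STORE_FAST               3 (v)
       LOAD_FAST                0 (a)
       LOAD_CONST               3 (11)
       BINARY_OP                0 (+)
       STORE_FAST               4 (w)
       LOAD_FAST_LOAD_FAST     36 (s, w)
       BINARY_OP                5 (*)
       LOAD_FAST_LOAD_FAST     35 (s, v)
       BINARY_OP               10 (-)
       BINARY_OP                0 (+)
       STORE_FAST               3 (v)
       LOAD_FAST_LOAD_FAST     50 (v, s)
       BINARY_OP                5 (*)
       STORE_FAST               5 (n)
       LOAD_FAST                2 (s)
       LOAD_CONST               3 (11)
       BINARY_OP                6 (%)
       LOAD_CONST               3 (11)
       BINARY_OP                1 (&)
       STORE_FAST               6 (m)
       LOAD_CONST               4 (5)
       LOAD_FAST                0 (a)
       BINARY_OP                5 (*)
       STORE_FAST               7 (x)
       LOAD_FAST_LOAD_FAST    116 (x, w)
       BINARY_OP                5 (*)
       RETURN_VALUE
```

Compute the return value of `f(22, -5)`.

LOAD_FAST_LOAD_FAST b,a → push -5,22. Stack: [-5, 22]
BINARY_OP | → -5 | 22 = -1. Stack: [-1]
LOAD_FAST b → push -5. Stack: [-1, -5]
BINARY_OP * → -1 * -5 = 5. Stack: [5]
STORE_FAST s → s=5. Stack: []
LOAD_CONST → push 9. Stack: [9]
LOAD_FAST a → push 22. Stack: [9, 22]
BINARY_OP * → 9 * 22 = 198. Stack: [198]
STORE_FAST s → s=198. Stack: []
LOAD_FAST a → push 22. Stack: [22]
LOAD_CONST → push 4. Stack: [22, 4]
BINARY_OP * → 22 * 4 = 88. Stack: [88]
LOAD_FAST_LOAD_FAST b,s → push -5,198. Stack: [88, -5, 198]
BINARY_OP - → -5 - 198 = -203. Stack: [88, -203]
BINARY_OP - → 88 - -203 = 291. Stack: [291]
STORE_FAST v → v=291. Stack: []
LOAD_FAST a → push 22. Stack: [22]
LOAD_CONST → push 11. Stack: [22, 11]
BINARY_OP + → 22 + 11 = 33. Stack: [33]
STORE_FAST w → w=33. Stack: []
LOAD_FAST_LOAD_FAST s,w → push 198,33. Stack: [198, 33]
BINARY_OP * → 198 * 33 = 6534. Stack: [6534]
LOAD_FAST_LOAD_FAST s,v → push 198,291. Stack: [6534, 198, 291]
BINARY_OP - → 198 - 291 = -93. Stack: [6534, -93]
BINARY_OP + → 6534 + -93 = 6441. Stack: [6441]
STORE_FAST v → v=6441. Stack: []
LOAD_FAST_LOAD_FAST v,s → push 6441,198. Stack: [6441, 198]
BINARY_OP * → 6441 * 198 = 1275318. Stack: [1275318]
STORE_FAST n → n=1275318. Stack: []
LOAD_FAST s → push 198. Stack: [198]
LOAD_CONST → push 11. Stack: [198, 11]
BINARY_OP % → 198 % 11 = 0. Stack: [0]
LOAD_CONST → push 11. Stack: [0, 11]
BINARY_OP & → 0 & 11 = 0. Stack: [0]
STORE_FAST m → m=0. Stack: []
LOAD_CONST → push 5. Stack: [5]
LOAD_FAST a → push 22. Stack: [5, 22]
BINARY_OP * → 5 * 22 = 110. Stack: [110]
STORE_FAST x → x=110. Stack: []
LOAD_FAST_LOAD_FAST x,w → push 110,33. Stack: [110, 33]
BINARY_OP * → 110 * 33 = 3630. Stack: [3630]
RETURN_VALUE → return 3630.

3630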